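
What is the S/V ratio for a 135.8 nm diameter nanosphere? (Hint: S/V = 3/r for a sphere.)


Radius r = 135.8/2 = 67.9 nm
S/V = 3 / r = 3 / 67.9
S/V = 0.0442 nm^-1

0.0442


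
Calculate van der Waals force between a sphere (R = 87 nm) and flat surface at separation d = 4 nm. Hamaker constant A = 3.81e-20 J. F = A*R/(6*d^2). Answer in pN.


Convert to SI: R = 87 nm = 8.7e-08 m, d = 4 nm = 4e-09 m
F = A * R / (6 * d^2)
F = 3.81e-20 * 8.7e-08 / (6 * (4e-09)^2)
F = 3.45281e-11 N = 34.528 pN

34.528


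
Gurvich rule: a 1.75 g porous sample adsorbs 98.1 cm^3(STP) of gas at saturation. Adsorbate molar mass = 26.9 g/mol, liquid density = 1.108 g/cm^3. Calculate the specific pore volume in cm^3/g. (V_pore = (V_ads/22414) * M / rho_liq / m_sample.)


Moles adsorbed n = V_ads / 22414 = 98.1 / 22414 = 4.376729e-03 mol
Liquid volume V_liq = n * M / rho_liq = 4.376729e-03 * 26.9 / 1.108 = 0.10626 cm^3
Specific pore volume V_pore = V_liq / m_sample = 0.10626 / 1.75
V_pore = 0.0607 cm^3/g

0.0607


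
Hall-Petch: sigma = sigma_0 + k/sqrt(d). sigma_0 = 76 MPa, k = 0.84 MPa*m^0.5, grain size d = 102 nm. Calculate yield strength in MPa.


d = 102 nm = 1.02e-07 m
sqrt(d) = 0.0003193744
Hall-Petch contribution = k / sqrt(d) = 0.84 / 0.0003193744 = 2630.1 MPa
sigma = sigma_0 + k/sqrt(d) = 76 + 2630.1 = 2706.1 MPa

2706.1


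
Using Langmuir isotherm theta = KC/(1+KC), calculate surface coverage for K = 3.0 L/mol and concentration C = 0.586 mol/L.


Langmuir isotherm: theta = K*C / (1 + K*C)
K*C = 3.0 * 0.586 = 1.758
theta = 1.758 / (1 + 1.758) = 1.758 / 2.758
theta = 0.6374

0.6374


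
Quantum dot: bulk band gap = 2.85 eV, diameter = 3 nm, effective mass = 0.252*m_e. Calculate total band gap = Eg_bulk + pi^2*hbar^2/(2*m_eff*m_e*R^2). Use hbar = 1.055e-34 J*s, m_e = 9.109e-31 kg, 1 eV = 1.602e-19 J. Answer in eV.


Radius R = 3/2 nm = 1.5e-09 m
Confinement energy dE = pi^2 * hbar^2 / (2 * m_eff * m_e * R^2)
dE = pi^2 * (1.055e-34)^2 / (2 * 0.252 * 9.109e-31 * (1.5e-09)^2) J, divided by 1.602e-19 J/eV
dE = 0.6638 eV
Total band gap = E_g(bulk) + dE = 2.85 + 0.6638 = 3.5138 eV

3.5138


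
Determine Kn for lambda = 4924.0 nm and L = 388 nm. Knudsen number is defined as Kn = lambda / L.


Knudsen number Kn = lambda / L
Kn = 4924.0 / 388
Kn = 12.6907

12.6907


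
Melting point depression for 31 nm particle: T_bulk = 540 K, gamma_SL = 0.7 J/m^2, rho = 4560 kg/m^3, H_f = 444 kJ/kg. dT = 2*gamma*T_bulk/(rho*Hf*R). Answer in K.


Radius R = 31/2 = 15.5 nm = 1.55e-08 m
Convert H_f = 444 kJ/kg = 444000 J/kg
dT = 2 * gamma_SL * T_bulk / (rho * H_f * R)
dT = 2 * 0.7 * 540 / (4560 * 444000 * 1.55e-08)
dT = 24.1 K

24.1


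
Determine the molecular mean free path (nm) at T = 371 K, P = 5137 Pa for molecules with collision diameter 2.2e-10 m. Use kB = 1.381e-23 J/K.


Mean free path: lambda = kB*T / (sqrt(2) * pi * d^2 * P)
lambda = 1.381e-23 * 371 / (sqrt(2) * pi * (2.2e-10)^2 * 5137)
lambda = 4.63818e-06 m
lambda = 4638.18 nm

4638.18


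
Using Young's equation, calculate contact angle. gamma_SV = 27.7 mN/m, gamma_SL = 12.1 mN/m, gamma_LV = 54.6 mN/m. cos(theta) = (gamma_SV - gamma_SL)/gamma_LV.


cos(theta) = (gamma_SV - gamma_SL) / gamma_LV
cos(theta) = (27.7 - 12.1) / 54.6
cos(theta) = 0.285714
theta = arccos(0.285714) = 73.4 degrees

73.4


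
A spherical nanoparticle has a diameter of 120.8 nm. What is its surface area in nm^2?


Radius r = 120.8/2 = 60.4 nm
Surface area SA = 4 * pi * r^2
SA = 4 * pi * (60.4)^2
SA = 45844.13 nm^2

45844.13


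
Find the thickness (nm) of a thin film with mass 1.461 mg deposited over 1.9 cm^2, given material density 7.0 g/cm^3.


Convert: m = 1.461 mg = 1.4610e-06 kg, A = 1.9 cm^2 = 1.9000e-04 m^2, rho = 7.0 g/cm^3 = 7000 kg/m^3
t = m / (A * rho)
t = 1.4610e-06 / (1.9000e-04 * 7000)
t = 1.0985e-06 m = 1098.5 nm

1098.5


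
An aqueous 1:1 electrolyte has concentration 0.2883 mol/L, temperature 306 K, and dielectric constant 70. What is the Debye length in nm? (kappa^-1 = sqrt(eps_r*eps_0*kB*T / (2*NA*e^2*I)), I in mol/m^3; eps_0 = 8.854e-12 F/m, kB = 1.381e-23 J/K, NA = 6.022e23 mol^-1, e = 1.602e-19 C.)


Ionic strength I = 0.2883 * 1^2 * 1000 = 288.3 mol/m^3
kappa^-1 = sqrt(70 * 8.854e-12 * 1.381e-23 * 306 / (2 * 6.022e23 * (1.602e-19)^2 * 288.3))
kappa^-1 = 0.542 nm

0.542


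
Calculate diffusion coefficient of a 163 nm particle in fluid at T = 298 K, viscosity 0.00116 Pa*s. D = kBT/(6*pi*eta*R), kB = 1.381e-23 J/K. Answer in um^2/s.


Radius R = 163/2 = 81.5 nm = 8.15e-08 m
D = kB*T / (6*pi*eta*R)
D = 1.381e-23 * 298 / (6 * pi * 0.00116 * 8.15e-08)
D = 2.30937e-12 m^2/s = 2.309 um^2/s

2.309


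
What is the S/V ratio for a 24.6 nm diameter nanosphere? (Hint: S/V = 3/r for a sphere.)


Radius r = 24.6/2 = 12.3 nm
S/V = 3 / r = 3 / 12.3
S/V = 0.2439 nm^-1

0.2439


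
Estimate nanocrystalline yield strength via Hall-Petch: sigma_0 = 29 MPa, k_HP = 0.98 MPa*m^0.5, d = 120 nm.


d = 120 nm = 1.2e-07 m
sqrt(d) = 0.0003464102
Hall-Petch contribution = k / sqrt(d) = 0.98 / 0.0003464102 = 2829.0 MPa
sigma = sigma_0 + k/sqrt(d) = 29 + 2829.0 = 2858.0 MPa

2858.0


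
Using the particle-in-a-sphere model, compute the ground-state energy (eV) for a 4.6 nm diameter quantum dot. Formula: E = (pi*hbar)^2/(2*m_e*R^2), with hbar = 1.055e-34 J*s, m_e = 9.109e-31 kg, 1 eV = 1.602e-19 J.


Radius R = 4.6/2 = 2.3 nm = 2.3e-09 m
E = (pi * 1.055e-34)^2 / (2 * 9.109e-31 * (2.3e-09)^2)
E(J) = 1.13985e-20
E = E(J) / 1.602e-19 = 0.0712 eV

0.0712


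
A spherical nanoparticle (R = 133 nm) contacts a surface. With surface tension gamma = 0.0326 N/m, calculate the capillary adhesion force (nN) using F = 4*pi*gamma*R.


Convert radius: R = 133 nm = 1.33e-07 m
F = 4 * pi * gamma * R
F = 4 * pi * 0.0326 * 1.33e-07
F = 5.44853e-08 N = 54.4853 nN

54.4853


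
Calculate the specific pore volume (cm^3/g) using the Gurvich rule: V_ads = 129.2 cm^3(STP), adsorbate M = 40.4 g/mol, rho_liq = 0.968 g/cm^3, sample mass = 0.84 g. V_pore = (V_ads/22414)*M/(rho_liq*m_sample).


Moles adsorbed n = V_ads / 22414 = 129.2 / 22414 = 5.764254e-03 mol
Liquid volume V_liq = n * M / rho_liq = 5.764254e-03 * 40.4 / 0.968 = 0.24057 cm^3
Specific pore volume V_pore = V_liq / m_sample = 0.24057 / 0.84
V_pore = 0.2864 cm^3/g

0.2864


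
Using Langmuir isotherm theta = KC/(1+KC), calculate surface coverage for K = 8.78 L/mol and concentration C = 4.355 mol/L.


Langmuir isotherm: theta = K*C / (1 + K*C)
K*C = 8.78 * 4.355 = 38.2369
theta = 38.2369 / (1 + 38.2369) = 38.2369 / 39.2369
theta = 0.9745

0.9745


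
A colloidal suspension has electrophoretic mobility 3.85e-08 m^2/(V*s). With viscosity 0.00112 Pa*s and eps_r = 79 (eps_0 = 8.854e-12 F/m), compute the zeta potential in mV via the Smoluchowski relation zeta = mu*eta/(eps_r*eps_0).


Smoluchowski equation: zeta = mu * eta / (eps_r * eps_0)
zeta = 3.85e-08 * 0.00112 / (79 * 8.854e-12)
zeta = 0.061647 V = 61.65 mV

61.65


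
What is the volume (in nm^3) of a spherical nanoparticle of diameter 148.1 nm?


Radius r = 148.1/2 = 74.05 nm
Volume V = (4/3) * pi * r^3
V = (4/3) * pi * (74.05)^3
V = 1700841.32 nm^3

1700841.32


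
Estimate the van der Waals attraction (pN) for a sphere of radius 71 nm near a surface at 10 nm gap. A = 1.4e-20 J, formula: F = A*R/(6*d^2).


Convert to SI: R = 71 nm = 7.1e-08 m, d = 10 nm = 1e-08 m
F = A * R / (6 * d^2)
F = 1.4e-20 * 7.1e-08 / (6 * (1e-08)^2)
F = 1.65667e-12 N = 1.657 pN

1.657


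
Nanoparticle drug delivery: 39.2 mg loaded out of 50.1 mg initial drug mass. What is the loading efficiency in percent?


Drug loading efficiency = (drug loaded / drug initial) * 100
DLE = 39.2 / 50.1 * 100
DLE = 0.7824 * 100
DLE = 78.24%

78.24


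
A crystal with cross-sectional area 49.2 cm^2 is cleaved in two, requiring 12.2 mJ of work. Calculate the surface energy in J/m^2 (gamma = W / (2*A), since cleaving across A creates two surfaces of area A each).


Convert: A = 49.2 cm^2 = 0.00492 m^2, W = 12.2 mJ = 0.0122 J
Cleaving exposes two faces of area A, so total new surface = 2*A and gamma = W / (2*A)
gamma = 0.0122 / (2 * 0.00492)
gamma = 1.24 J/m^2

1.24


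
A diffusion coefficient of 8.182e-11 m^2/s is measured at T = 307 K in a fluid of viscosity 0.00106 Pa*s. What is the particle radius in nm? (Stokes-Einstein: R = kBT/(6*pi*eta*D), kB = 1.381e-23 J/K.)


Stokes-Einstein: R = kB*T / (6*pi*eta*D)
R = 1.381e-23 * 307 / (6 * pi * 0.00106 * 8.182e-11)
R = 2.59338e-09 m = 2.59 nm

2.59


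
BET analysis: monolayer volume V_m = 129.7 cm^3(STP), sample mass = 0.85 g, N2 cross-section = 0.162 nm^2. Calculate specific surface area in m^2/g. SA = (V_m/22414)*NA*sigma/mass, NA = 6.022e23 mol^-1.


Number of moles in monolayer = V_m / 22414 = 129.7 / 22414 = 0.00578656
Number of molecules = moles * NA = 0.00578656 * 6.022e23
SA = molecules * sigma / mass
SA = (129.7 / 22414) * 6.022e23 * 0.162e-18 / 0.85
SA = 664.1 m^2/g

664.1


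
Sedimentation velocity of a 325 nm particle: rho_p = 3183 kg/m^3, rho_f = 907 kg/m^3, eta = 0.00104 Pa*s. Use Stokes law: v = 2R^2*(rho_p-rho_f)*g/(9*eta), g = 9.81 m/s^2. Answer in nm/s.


Radius R = 325/2 nm = 1.625e-07 m
Density difference = 3183 - 907 = 2276 kg/m^3
v = 2 * R^2 * (rho_p - rho_f) * g / (9 * eta)
v = 2 * (1.625e-07)^2 * 2276 * 9.81 / (9 * 0.00104)
v = 1.2598e-07 m/s = 125.9802 nm/s

125.9802


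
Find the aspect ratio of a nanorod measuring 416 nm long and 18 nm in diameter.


Aspect ratio AR = length / diameter
AR = 416 / 18
AR = 23.11

23.11


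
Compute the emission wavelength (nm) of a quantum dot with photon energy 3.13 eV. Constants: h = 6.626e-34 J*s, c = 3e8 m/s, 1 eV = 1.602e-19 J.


Convert energy: E = 3.13 eV = 3.13 * 1.602e-19 = 5.01426e-19 J
lambda = h*c / E = 6.626e-34 * 3e8 / 5.01426e-19
lambda = 3.96429e-07 m = 396.4 nm

396.4


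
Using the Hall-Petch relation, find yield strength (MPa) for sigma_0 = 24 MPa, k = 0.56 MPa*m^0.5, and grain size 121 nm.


d = 121 nm = 1.21e-07 m
sqrt(d) = 0.0003478505
Hall-Petch contribution = k / sqrt(d) = 0.56 / 0.0003478505 = 1609.9 MPa
sigma = sigma_0 + k/sqrt(d) = 24 + 1609.9 = 1633.9 MPa

1633.9


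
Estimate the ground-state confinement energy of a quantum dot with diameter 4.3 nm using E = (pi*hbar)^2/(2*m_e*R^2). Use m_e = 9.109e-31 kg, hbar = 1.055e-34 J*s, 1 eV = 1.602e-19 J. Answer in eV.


Radius R = 4.3/2 = 2.15 nm = 2.15e-09 m
E = (pi * 1.055e-34)^2 / (2 * 9.109e-31 * (2.15e-09)^2)
E(J) = 1.30445e-20
E = E(J) / 1.602e-19 = 0.0814 eV

0.0814


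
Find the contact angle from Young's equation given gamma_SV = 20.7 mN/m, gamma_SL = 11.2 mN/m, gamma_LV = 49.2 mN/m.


cos(theta) = (gamma_SV - gamma_SL) / gamma_LV
cos(theta) = (20.7 - 11.2) / 49.2
cos(theta) = 0.193089
theta = arccos(0.193089) = 78.87 degrees

78.87


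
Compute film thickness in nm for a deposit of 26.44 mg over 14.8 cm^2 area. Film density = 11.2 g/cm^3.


Convert: m = 26.44 mg = 2.6440e-05 kg, A = 14.8 cm^2 = 1.4800e-03 m^2, rho = 11.2 g/cm^3 = 11200 kg/m^3
t = m / (A * rho)
t = 2.6440e-05 / (1.4800e-03 * 11200)
t = 1.5951e-06 m = 1595.1 nm

1595.1


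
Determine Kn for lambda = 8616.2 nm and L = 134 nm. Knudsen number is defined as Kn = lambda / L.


Knudsen number Kn = lambda / L
Kn = 8616.2 / 134
Kn = 64.3

64.3


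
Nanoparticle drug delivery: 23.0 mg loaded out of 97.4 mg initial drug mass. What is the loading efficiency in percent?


Drug loading efficiency = (drug loaded / drug initial) * 100
DLE = 23.0 / 97.4 * 100
DLE = 0.2361 * 100
DLE = 23.61%

23.61


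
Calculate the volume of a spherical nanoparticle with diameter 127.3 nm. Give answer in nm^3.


Radius r = 127.3/2 = 63.65 nm
Volume V = (4/3) * pi * r^3
V = (4/3) * pi * (63.65)^3
V = 1080149.41 nm^3

1080149.41


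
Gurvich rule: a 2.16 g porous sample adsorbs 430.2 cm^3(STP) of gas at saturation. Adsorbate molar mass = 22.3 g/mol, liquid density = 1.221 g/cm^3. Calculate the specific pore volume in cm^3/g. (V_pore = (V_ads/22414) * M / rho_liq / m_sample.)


Moles adsorbed n = V_ads / 22414 = 430.2 / 22414 = 1.919336e-02 mol
Liquid volume V_liq = n * M / rho_liq = 1.919336e-02 * 22.3 / 1.221 = 0.35054 cm^3
Specific pore volume V_pore = V_liq / m_sample = 0.35054 / 2.16
V_pore = 0.1623 cm^3/g

0.1623


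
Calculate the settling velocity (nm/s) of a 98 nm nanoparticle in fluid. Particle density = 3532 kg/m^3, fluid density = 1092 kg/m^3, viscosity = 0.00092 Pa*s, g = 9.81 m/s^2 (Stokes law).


Radius R = 98/2 nm = 4.9e-08 m
Density difference = 3532 - 1092 = 2440 kg/m^3
v = 2 * R^2 * (rho_p - rho_f) * g / (9 * eta)
v = 2 * (4.9e-08)^2 * 2440 * 9.81 / (9 * 0.00092)
v = 1.3882e-08 m/s = 13.882 nm/s

13.882


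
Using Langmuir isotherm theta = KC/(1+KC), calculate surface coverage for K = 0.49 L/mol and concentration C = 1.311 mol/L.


Langmuir isotherm: theta = K*C / (1 + K*C)
K*C = 0.49 * 1.311 = 0.64239
theta = 0.64239 / (1 + 0.64239) = 0.64239 / 1.64239
theta = 0.3911

0.3911


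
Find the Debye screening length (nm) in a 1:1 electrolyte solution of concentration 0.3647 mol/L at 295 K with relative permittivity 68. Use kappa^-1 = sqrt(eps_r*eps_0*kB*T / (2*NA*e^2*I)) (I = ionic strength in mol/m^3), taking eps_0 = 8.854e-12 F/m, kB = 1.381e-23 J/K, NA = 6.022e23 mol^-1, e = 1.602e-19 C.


Ionic strength I = 0.3647 * 1^2 * 1000 = 364.7 mol/m^3
kappa^-1 = sqrt(68 * 8.854e-12 * 1.381e-23 * 295 / (2 * 6.022e23 * (1.602e-19)^2 * 364.7))
kappa^-1 = 0.466 nm

0.466


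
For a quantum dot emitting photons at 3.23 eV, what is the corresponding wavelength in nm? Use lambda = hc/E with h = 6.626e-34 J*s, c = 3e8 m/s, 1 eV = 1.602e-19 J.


Convert energy: E = 3.23 eV = 3.23 * 1.602e-19 = 5.17446e-19 J
lambda = h*c / E = 6.626e-34 * 3e8 / 5.17446e-19
lambda = 3.84156e-07 m = 384.2 nm

384.2


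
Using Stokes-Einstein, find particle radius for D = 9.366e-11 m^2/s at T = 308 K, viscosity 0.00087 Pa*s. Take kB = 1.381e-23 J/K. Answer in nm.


Stokes-Einstein: R = kB*T / (6*pi*eta*D)
R = 1.381e-23 * 308 / (6 * pi * 0.00087 * 9.366e-11)
R = 2.7693e-09 m = 2.77 nm

2.77


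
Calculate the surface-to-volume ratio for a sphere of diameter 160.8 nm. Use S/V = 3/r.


Radius r = 160.8/2 = 80.4 nm
S/V = 3 / r = 3 / 80.4
S/V = 0.0373 nm^-1

0.0373


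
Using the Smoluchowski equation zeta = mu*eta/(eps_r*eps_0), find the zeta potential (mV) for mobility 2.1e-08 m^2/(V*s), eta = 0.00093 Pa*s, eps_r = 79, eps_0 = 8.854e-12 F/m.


Smoluchowski equation: zeta = mu * eta / (eps_r * eps_0)
zeta = 2.1e-08 * 0.00093 / (79 * 8.854e-12)
zeta = 0.027921 V = 27.92 mV

27.92


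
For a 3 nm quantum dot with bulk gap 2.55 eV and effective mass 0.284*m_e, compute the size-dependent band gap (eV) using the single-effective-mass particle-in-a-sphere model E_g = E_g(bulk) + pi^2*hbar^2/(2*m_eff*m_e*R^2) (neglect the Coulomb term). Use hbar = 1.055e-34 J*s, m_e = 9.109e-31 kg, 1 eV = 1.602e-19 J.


Radius R = 3/2 nm = 1.5e-09 m
Confinement energy dE = pi^2 * hbar^2 / (2 * m_eff * m_e * R^2)
dE = pi^2 * (1.055e-34)^2 / (2 * 0.284 * 9.109e-31 * (1.5e-09)^2) J, divided by 1.602e-19 J/eV
dE = 0.589 eV
Total band gap = E_g(bulk) + dE = 2.55 + 0.589 = 3.139 eV

3.139


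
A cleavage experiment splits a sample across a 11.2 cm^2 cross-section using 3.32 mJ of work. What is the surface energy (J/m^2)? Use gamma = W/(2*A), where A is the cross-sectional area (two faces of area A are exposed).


Convert: A = 11.2 cm^2 = 0.00112 m^2, W = 3.32 mJ = 0.00332 J
Cleaving exposes two faces of area A, so total new surface = 2*A and gamma = W / (2*A)
gamma = 0.00332 / (2 * 0.00112)
gamma = 1.482 J/m^2

1.482


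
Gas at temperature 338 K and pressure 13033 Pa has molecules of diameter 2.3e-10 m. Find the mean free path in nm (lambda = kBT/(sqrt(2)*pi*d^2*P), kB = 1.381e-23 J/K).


Mean free path: lambda = kB*T / (sqrt(2) * pi * d^2 * P)
lambda = 1.381e-23 * 338 / (sqrt(2) * pi * (2.3e-10)^2 * 13033)
lambda = 1.52386e-06 m
lambda = 1523.86 nm

1523.86


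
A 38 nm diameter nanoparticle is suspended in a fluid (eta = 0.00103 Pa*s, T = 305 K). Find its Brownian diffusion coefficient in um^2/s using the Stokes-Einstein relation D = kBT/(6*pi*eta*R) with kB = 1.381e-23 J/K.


Radius R = 38/2 = 19 nm = 1.9e-08 m
D = kB*T / (6*pi*eta*R)
D = 1.381e-23 * 305 / (6 * pi * 0.00103 * 1.9e-08)
D = 1.14183e-11 m^2/s = 11.418 um^2/s

11.418


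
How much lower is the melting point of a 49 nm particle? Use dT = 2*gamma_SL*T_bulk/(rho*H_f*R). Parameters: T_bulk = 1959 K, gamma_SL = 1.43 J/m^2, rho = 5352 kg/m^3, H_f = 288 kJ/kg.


Radius R = 49/2 = 24.5 nm = 2.45e-08 m
Convert H_f = 288 kJ/kg = 288000 J/kg
dT = 2 * gamma_SL * T_bulk / (rho * H_f * R)
dT = 2 * 1.43 * 1959 / (5352 * 288000 * 2.45e-08)
dT = 148.4 K

148.4


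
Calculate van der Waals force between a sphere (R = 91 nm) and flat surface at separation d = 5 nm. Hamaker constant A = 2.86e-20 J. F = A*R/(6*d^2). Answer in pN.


Convert to SI: R = 91 nm = 9.1e-08 m, d = 5 nm = 5e-09 m
F = A * R / (6 * d^2)
F = 2.86e-20 * 9.1e-08 / (6 * (5e-09)^2)
F = 1.73507e-11 N = 17.351 pN

17.351


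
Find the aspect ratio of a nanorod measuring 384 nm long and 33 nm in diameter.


Aspect ratio AR = length / diameter
AR = 384 / 33
AR = 11.64

11.64


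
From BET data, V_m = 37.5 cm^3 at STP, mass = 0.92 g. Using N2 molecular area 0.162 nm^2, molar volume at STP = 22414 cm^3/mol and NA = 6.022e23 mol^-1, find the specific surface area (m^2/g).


Number of moles in monolayer = V_m / 22414 = 37.5 / 22414 = 0.00167306
Number of molecules = moles * NA = 0.00167306 * 6.022e23
SA = molecules * sigma / mass
SA = (37.5 / 22414) * 6.022e23 * 0.162e-18 / 0.92
SA = 177.4 m^2/g

177.4


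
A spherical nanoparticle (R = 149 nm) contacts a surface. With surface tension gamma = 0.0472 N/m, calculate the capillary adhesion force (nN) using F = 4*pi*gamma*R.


Convert radius: R = 149 nm = 1.49e-07 m
F = 4 * pi * gamma * R
F = 4 * pi * 0.0472 * 1.49e-07
F = 8.83768e-08 N = 88.3768 nN

88.3768


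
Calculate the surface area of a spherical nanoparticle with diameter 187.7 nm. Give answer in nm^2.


Radius r = 187.7/2 = 93.85 nm
Surface area SA = 4 * pi * r^2
SA = 4 * pi * (93.85)^2
SA = 110682.36 nm^2

110682.36


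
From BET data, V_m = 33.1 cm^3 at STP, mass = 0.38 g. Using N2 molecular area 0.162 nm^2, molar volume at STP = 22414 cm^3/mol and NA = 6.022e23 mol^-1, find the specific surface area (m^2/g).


Number of moles in monolayer = V_m / 22414 = 33.1 / 22414 = 0.00147676
Number of molecules = moles * NA = 0.00147676 * 6.022e23
SA = molecules * sigma / mass
SA = (33.1 / 22414) * 6.022e23 * 0.162e-18 / 0.38
SA = 379.1 m^2/g

379.1


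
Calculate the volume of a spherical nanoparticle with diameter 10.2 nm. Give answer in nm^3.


Radius r = 10.2/2 = 5.1 nm
Volume V = (4/3) * pi * r^3
V = (4/3) * pi * (5.1)^3
V = 555.65 nm^3

555.65


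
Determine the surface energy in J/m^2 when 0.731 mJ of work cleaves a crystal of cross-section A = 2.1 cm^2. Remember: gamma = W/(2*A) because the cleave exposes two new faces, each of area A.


Convert: A = 2.1 cm^2 = 0.00021 m^2, W = 0.731 mJ = 0.000731 J
Cleaving exposes two faces of area A, so total new surface = 2*A and gamma = W / (2*A)
gamma = 0.000731 / (2 * 0.00021)
gamma = 1.74 J/m^2

1.74


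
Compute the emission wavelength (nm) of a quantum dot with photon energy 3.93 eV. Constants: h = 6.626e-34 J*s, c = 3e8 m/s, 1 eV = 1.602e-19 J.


Convert energy: E = 3.93 eV = 3.93 * 1.602e-19 = 6.29586e-19 J
lambda = h*c / E = 6.626e-34 * 3e8 / 6.29586e-19
lambda = 3.15731e-07 m = 315.7 nm

315.7


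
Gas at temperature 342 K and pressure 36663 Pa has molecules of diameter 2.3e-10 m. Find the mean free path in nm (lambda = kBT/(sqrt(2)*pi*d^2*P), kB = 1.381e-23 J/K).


Mean free path: lambda = kB*T / (sqrt(2) * pi * d^2 * P)
lambda = 1.381e-23 * 342 / (sqrt(2) * pi * (2.3e-10)^2 * 36663)
lambda = 5.48114e-07 m
lambda = 548.11 nm

548.11


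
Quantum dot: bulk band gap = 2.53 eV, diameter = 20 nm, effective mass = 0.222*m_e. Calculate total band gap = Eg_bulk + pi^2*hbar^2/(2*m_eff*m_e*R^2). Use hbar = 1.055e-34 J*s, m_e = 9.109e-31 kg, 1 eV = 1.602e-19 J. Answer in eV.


Radius R = 20/2 nm = 1e-08 m
Confinement energy dE = pi^2 * hbar^2 / (2 * m_eff * m_e * R^2)
dE = pi^2 * (1.055e-34)^2 / (2 * 0.222 * 9.109e-31 * (1e-08)^2) J, divided by 1.602e-19 J/eV
dE = 0.017 eV
Total band gap = E_g(bulk) + dE = 2.53 + 0.017 = 2.547 eV

2.547


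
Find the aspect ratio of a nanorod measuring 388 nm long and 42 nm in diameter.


Aspect ratio AR = length / diameter
AR = 388 / 42
AR = 9.24

9.24


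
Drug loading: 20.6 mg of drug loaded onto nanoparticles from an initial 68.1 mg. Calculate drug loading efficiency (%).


Drug loading efficiency = (drug loaded / drug initial) * 100
DLE = 20.6 / 68.1 * 100
DLE = 0.3025 * 100
DLE = 30.25%

30.25


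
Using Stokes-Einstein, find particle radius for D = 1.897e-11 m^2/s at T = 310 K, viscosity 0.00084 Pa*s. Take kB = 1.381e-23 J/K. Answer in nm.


Stokes-Einstein: R = kB*T / (6*pi*eta*D)
R = 1.381e-23 * 310 / (6 * pi * 0.00084 * 1.897e-11)
R = 1.4253e-08 m = 14.25 nm

14.25


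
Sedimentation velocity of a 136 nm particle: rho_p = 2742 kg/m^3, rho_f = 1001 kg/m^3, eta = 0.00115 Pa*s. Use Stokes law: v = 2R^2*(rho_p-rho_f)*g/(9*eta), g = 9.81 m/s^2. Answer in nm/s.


Radius R = 136/2 nm = 6.8e-08 m
Density difference = 2742 - 1001 = 1741 kg/m^3
v = 2 * R^2 * (rho_p - rho_f) * g / (9 * eta)
v = 2 * (6.8e-08)^2 * 1741 * 9.81 / (9 * 0.00115)
v = 1.52607e-08 m/s = 15.2607 nm/s

15.2607


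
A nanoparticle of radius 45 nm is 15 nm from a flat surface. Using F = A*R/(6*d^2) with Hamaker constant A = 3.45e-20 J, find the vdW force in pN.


Convert to SI: R = 45 nm = 4.5e-08 m, d = 15 nm = 1.5e-08 m
F = A * R / (6 * d^2)
F = 3.45e-20 * 4.5e-08 / (6 * (1.5e-08)^2)
F = 1.15e-12 N = 1.15 pN

1.15


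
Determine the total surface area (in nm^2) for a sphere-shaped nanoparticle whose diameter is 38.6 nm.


Radius r = 38.6/2 = 19.3 nm
Surface area SA = 4 * pi * r^2
SA = 4 * pi * (19.3)^2
SA = 4680.85 nm^2

4680.85


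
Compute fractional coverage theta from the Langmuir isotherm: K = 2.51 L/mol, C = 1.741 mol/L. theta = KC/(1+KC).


Langmuir isotherm: theta = K*C / (1 + K*C)
K*C = 2.51 * 1.741 = 4.36991
theta = 4.36991 / (1 + 4.36991) = 4.36991 / 5.36991
theta = 0.8138

0.8138


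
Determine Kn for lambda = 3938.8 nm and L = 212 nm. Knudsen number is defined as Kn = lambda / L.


Knudsen number Kn = lambda / L
Kn = 3938.8 / 212
Kn = 18.5792

18.5792


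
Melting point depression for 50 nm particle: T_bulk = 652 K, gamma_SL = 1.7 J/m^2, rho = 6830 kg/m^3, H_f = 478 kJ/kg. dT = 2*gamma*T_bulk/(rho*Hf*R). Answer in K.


Radius R = 50/2 = 25 nm = 2.5e-08 m
Convert H_f = 478 kJ/kg = 478000 J/kg
dT = 2 * gamma_SL * T_bulk / (rho * H_f * R)
dT = 2 * 1.7 * 652 / (6830 * 478000 * 2.5e-08)
dT = 27.2 K

27.2


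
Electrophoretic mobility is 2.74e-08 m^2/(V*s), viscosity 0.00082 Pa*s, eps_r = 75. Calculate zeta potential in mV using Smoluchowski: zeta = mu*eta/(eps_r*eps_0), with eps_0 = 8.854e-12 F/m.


Smoluchowski equation: zeta = mu * eta / (eps_r * eps_0)
zeta = 2.74e-08 * 0.00082 / (75 * 8.854e-12)
zeta = 0.033835 V = 33.83 mV

33.83


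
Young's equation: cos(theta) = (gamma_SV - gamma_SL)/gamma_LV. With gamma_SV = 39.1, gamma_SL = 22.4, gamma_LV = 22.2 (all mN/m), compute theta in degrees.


cos(theta) = (gamma_SV - gamma_SL) / gamma_LV
cos(theta) = (39.1 - 22.4) / 22.2
cos(theta) = 0.752252
theta = arccos(0.752252) = 41.21 degrees

41.21


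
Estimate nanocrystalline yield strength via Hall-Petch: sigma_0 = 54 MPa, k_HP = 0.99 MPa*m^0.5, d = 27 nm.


d = 27 nm = 2.7e-08 m
sqrt(d) = 0.0001643168
Hall-Petch contribution = k / sqrt(d) = 0.99 / 0.0001643168 = 6024.9 MPa
sigma = sigma_0 + k/sqrt(d) = 54 + 6024.9 = 6078.9 MPa

6078.9


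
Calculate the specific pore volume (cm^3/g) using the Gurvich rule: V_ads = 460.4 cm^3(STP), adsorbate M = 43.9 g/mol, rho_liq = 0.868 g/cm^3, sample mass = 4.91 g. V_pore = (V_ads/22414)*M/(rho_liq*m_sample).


Moles adsorbed n = V_ads / 22414 = 460.4 / 22414 = 2.054073e-02 mol
Liquid volume V_liq = n * M / rho_liq = 2.054073e-02 * 43.9 / 0.868 = 1.03887 cm^3
Specific pore volume V_pore = V_liq / m_sample = 1.03887 / 4.91
V_pore = 0.2116 cm^3/g

0.2116


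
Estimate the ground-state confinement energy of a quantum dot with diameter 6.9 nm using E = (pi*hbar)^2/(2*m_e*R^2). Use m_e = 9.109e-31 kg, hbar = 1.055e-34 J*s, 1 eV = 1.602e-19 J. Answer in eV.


Radius R = 6.9/2 = 3.45 nm = 3.45e-09 m
E = (pi * 1.055e-34)^2 / (2 * 9.109e-31 * (3.45e-09)^2)
E(J) = 5.06601e-21
E = E(J) / 1.602e-19 = 0.0316 eV

0.0316


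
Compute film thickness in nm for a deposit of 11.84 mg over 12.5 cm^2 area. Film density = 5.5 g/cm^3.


Convert: m = 11.84 mg = 1.1840e-05 kg, A = 12.5 cm^2 = 1.2500e-03 m^2, rho = 5.5 g/cm^3 = 5500 kg/m^3
t = m / (A * rho)
t = 1.1840e-05 / (1.2500e-03 * 5500)
t = 1.7222e-06 m = 1722.2 nm

1722.2


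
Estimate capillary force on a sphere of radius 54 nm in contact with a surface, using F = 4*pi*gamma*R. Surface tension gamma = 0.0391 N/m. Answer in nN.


Convert radius: R = 54 nm = 5.4e-08 m
F = 4 * pi * gamma * R
F = 4 * pi * 0.0391 * 5.4e-08
F = 2.65326e-08 N = 26.5326 nN

26.5326


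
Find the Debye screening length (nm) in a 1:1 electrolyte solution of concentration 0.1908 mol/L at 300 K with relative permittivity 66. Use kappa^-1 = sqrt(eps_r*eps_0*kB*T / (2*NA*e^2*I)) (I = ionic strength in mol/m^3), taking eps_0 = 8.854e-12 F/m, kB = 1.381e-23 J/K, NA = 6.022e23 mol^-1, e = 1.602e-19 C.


Ionic strength I = 0.1908 * 1^2 * 1000 = 190.8 mol/m^3
kappa^-1 = sqrt(66 * 8.854e-12 * 1.381e-23 * 300 / (2 * 6.022e23 * (1.602e-19)^2 * 190.8))
kappa^-1 = 0.641 nm

0.641


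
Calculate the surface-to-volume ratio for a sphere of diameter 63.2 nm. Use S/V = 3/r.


Radius r = 63.2/2 = 31.6 nm
S/V = 3 / r = 3 / 31.6
S/V = 0.0949 nm^-1

0.0949


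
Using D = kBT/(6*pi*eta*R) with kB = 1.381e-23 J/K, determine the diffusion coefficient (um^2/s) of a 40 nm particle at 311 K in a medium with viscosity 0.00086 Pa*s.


Radius R = 40/2 = 20 nm = 2e-08 m
D = kB*T / (6*pi*eta*R)
D = 1.381e-23 * 311 / (6 * pi * 0.00086 * 2e-08)
D = 1.32472e-11 m^2/s = 13.247 um^2/s

13.247


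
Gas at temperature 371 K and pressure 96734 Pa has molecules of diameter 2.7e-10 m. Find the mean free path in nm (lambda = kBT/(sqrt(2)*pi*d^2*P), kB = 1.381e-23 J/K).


Mean free path: lambda = kB*T / (sqrt(2) * pi * d^2 * P)
lambda = 1.381e-23 * 371 / (sqrt(2) * pi * (2.7e-10)^2 * 96734)
lambda = 1.63529e-07 m
lambda = 163.53 nm

163.53


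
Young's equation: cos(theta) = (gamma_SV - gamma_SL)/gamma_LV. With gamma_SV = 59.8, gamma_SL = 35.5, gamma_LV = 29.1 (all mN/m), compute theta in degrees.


cos(theta) = (gamma_SV - gamma_SL) / gamma_LV
cos(theta) = (59.8 - 35.5) / 29.1
cos(theta) = 0.835052
theta = arccos(0.835052) = 33.38 degrees

33.38


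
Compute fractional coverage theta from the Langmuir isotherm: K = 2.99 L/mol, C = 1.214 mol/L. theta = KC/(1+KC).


Langmuir isotherm: theta = K*C / (1 + K*C)
K*C = 2.99 * 1.214 = 3.62986
theta = 3.62986 / (1 + 3.62986) = 3.62986 / 4.62986
theta = 0.784

0.784


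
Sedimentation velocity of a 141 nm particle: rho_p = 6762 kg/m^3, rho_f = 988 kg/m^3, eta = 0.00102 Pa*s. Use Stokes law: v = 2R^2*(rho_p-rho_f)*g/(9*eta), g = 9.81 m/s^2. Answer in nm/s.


Radius R = 141/2 nm = 7.05e-08 m
Density difference = 6762 - 988 = 5774 kg/m^3
v = 2 * R^2 * (rho_p - rho_f) * g / (9 * eta)
v = 2 * (7.05e-08)^2 * 5774 * 9.81 / (9 * 0.00102)
v = 6.13354e-08 m/s = 61.3354 nm/s

61.3354


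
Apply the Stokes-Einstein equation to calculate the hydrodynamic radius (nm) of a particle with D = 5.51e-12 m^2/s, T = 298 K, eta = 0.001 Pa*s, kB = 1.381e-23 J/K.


Stokes-Einstein: R = kB*T / (6*pi*eta*D)
R = 1.381e-23 * 298 / (6 * pi * 0.001 * 5.51e-12)
R = 3.96239e-08 m = 39.62 nm

39.62


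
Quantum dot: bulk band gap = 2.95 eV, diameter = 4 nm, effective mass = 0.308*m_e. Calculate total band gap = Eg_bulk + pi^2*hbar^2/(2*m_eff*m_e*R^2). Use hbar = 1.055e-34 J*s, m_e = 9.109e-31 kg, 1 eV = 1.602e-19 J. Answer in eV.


Radius R = 4/2 nm = 2e-09 m
Confinement energy dE = pi^2 * hbar^2 / (2 * m_eff * m_e * R^2)
dE = pi^2 * (1.055e-34)^2 / (2 * 0.308 * 9.109e-31 * (2e-09)^2) J, divided by 1.602e-19 J/eV
dE = 0.3055 eV
Total band gap = E_g(bulk) + dE = 2.95 + 0.3055 = 3.2555 eV

3.2555


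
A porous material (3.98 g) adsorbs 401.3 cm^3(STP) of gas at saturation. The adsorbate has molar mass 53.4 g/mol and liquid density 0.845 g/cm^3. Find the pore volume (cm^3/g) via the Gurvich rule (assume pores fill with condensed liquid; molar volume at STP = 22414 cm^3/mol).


Moles adsorbed n = V_ads / 22414 = 401.3 / 22414 = 1.790399e-02 mol
Liquid volume V_liq = n * M / rho_liq = 1.790399e-02 * 53.4 / 0.845 = 1.13145 cm^3
Specific pore volume V_pore = V_liq / m_sample = 1.13145 / 3.98
V_pore = 0.2843 cm^3/g

0.2843


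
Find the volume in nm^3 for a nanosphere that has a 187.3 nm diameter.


Radius r = 187.3/2 = 93.65 nm
Volume V = (4/3) * pi * r^3
V = (4/3) * pi * (93.65)^3
V = 3440423.89 nm^3

3440423.89


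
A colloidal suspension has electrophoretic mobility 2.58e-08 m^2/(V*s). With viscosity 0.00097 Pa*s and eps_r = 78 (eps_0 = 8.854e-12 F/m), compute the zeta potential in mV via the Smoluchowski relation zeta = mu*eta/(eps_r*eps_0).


Smoluchowski equation: zeta = mu * eta / (eps_r * eps_0)
zeta = 2.58e-08 * 0.00097 / (78 * 8.854e-12)
zeta = 0.036237 V = 36.24 mV

36.24


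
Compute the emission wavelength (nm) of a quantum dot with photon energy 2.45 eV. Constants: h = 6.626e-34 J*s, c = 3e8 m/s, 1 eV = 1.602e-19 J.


Convert energy: E = 2.45 eV = 2.45 * 1.602e-19 = 3.9249e-19 J
lambda = h*c / E = 6.626e-34 * 3e8 / 3.9249e-19
lambda = 5.06459e-07 m = 506.5 nm

506.5


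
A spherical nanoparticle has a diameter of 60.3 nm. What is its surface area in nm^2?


Radius r = 60.3/2 = 30.15 nm
Surface area SA = 4 * pi * r^2
SA = 4 * pi * (30.15)^2
SA = 11423.11 nm^2

11423.11


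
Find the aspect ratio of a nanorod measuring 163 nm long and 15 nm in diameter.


Aspect ratio AR = length / diameter
AR = 163 / 15
AR = 10.87

10.87


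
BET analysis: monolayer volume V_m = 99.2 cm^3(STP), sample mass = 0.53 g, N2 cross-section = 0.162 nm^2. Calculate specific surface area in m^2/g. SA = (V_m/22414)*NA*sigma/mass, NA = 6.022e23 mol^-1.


Number of moles in monolayer = V_m / 22414 = 99.2 / 22414 = 0.00442581
Number of molecules = moles * NA = 0.00442581 * 6.022e23
SA = molecules * sigma / mass
SA = (99.2 / 22414) * 6.022e23 * 0.162e-18 / 0.53
SA = 814.7 m^2/g

814.7


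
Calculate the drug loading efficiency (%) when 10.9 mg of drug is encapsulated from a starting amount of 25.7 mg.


Drug loading efficiency = (drug loaded / drug initial) * 100
DLE = 10.9 / 25.7 * 100
DLE = 0.4241 * 100
DLE = 42.41%

42.41


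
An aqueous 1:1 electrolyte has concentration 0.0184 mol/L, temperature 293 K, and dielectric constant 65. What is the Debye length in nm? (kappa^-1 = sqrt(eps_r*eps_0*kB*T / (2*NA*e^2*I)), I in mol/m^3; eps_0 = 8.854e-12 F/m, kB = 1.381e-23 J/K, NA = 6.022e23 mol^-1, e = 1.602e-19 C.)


Ionic strength I = 0.0184 * 1^2 * 1000 = 18.4 mol/m^3
kappa^-1 = sqrt(65 * 8.854e-12 * 1.381e-23 * 293 / (2 * 6.022e23 * (1.602e-19)^2 * 18.4))
kappa^-1 = 2.023 nm

2.023


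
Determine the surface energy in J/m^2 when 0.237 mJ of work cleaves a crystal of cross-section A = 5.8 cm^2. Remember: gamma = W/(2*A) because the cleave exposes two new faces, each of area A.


Convert: A = 5.8 cm^2 = 0.00058 m^2, W = 0.237 mJ = 0.000237 J
Cleaving exposes two faces of area A, so total new surface = 2*A and gamma = W / (2*A)
gamma = 0.000237 / (2 * 0.00058)
gamma = 0.204 J/m^2

0.204


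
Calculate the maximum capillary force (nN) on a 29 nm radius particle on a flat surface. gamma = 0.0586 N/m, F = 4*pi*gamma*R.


Convert radius: R = 29 nm = 2.9e-08 m
F = 4 * pi * gamma * R
F = 4 * pi * 0.0586 * 2.9e-08
F = 2.13553e-08 N = 21.3553 nN

21.3553


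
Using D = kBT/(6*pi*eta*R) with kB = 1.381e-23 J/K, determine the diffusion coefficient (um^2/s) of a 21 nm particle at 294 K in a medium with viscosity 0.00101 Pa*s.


Radius R = 21/2 = 10.5 nm = 1.05e-08 m
D = kB*T / (6*pi*eta*R)
D = 1.381e-23 * 294 / (6 * pi * 0.00101 * 1.05e-08)
D = 2.03109e-11 m^2/s = 20.311 um^2/s

20.311


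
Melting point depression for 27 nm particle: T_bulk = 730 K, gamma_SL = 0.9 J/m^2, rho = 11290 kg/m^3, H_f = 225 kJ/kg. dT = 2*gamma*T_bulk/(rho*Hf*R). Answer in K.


Radius R = 27/2 = 13.5 nm = 1.35e-08 m
Convert H_f = 225 kJ/kg = 225000 J/kg
dT = 2 * gamma_SL * T_bulk / (rho * H_f * R)
dT = 2 * 0.9 * 730 / (11290 * 225000 * 1.35e-08)
dT = 38.3 K

38.3


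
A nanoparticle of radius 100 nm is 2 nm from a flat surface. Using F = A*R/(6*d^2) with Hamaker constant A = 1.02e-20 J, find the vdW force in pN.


Convert to SI: R = 100 nm = 1e-07 m, d = 2 nm = 2e-09 m
F = A * R / (6 * d^2)
F = 1.02e-20 * 1e-07 / (6 * (2e-09)^2)
F = 4.25e-11 N = 42.5 pN

42.5


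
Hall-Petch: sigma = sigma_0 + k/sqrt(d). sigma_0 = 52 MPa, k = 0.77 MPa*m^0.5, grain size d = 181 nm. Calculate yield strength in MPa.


d = 181 nm = 1.81e-07 m
sqrt(d) = 0.0004254409
Hall-Petch contribution = k / sqrt(d) = 0.77 / 0.0004254409 = 1809.9 MPa
sigma = sigma_0 + k/sqrt(d) = 52 + 1809.9 = 1861.9 MPa

1861.9


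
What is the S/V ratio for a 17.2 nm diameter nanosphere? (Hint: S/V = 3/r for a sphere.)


Radius r = 17.2/2 = 8.6 nm
S/V = 3 / r = 3 / 8.6
S/V = 0.3488 nm^-1

0.3488


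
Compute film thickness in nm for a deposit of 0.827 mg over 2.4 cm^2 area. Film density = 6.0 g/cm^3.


Convert: m = 0.827 mg = 8.2700e-07 kg, A = 2.4 cm^2 = 2.4000e-04 m^2, rho = 6.0 g/cm^3 = 6000 kg/m^3
t = m / (A * rho)
t = 8.2700e-07 / (2.4000e-04 * 6000)
t = 5.7431e-07 m = 574.3 nm

574.3


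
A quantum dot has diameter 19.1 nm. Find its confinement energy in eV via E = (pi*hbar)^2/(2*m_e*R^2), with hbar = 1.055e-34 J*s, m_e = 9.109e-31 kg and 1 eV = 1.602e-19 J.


Radius R = 19.1/2 = 9.55 nm = 9.55e-09 m
E = (pi * 1.055e-34)^2 / (2 * 9.109e-31 * (9.55e-09)^2)
E(J) = 6.61146e-22
E = E(J) / 1.602e-19 = 0.0041 eV

0.0041


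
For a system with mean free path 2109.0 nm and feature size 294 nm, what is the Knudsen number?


Knudsen number Kn = lambda / L
Kn = 2109.0 / 294
Kn = 7.1735

7.1735


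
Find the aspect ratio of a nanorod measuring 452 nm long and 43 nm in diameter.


Aspect ratio AR = length / diameter
AR = 452 / 43
AR = 10.51

10.51


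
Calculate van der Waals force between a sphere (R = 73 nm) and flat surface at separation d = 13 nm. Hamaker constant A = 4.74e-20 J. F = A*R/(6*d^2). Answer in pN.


Convert to SI: R = 73 nm = 7.3e-08 m, d = 13 nm = 1.3e-08 m
F = A * R / (6 * d^2)
F = 4.74e-20 * 7.3e-08 / (6 * (1.3e-08)^2)
F = 3.41243e-12 N = 3.412 pN

3.412


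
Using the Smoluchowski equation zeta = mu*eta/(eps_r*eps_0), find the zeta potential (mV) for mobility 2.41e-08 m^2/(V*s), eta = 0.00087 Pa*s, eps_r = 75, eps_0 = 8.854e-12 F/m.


Smoluchowski equation: zeta = mu * eta / (eps_r * eps_0)
zeta = 2.41e-08 * 0.00087 / (75 * 8.854e-12)
zeta = 0.031574 V = 31.57 mV

31.57


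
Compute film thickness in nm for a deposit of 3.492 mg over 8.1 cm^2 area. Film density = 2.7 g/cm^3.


Convert: m = 3.492 mg = 3.4920e-06 kg, A = 8.1 cm^2 = 8.1000e-04 m^2, rho = 2.7 g/cm^3 = 2700 kg/m^3
t = m / (A * rho)
t = 3.4920e-06 / (8.1000e-04 * 2700)
t = 1.5967e-06 m = 1596.7 nm

1596.7


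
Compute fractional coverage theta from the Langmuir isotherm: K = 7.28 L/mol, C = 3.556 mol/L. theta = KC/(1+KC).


Langmuir isotherm: theta = K*C / (1 + K*C)
K*C = 7.28 * 3.556 = 25.88768
theta = 25.88768 / (1 + 25.88768) = 25.88768 / 26.88768
theta = 0.9628

0.9628


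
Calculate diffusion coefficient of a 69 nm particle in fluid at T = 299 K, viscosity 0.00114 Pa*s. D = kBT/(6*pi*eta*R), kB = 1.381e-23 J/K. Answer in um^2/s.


Radius R = 69/2 = 34.5 nm = 3.45e-08 m
D = kB*T / (6*pi*eta*R)
D = 1.381e-23 * 299 / (6 * pi * 0.00114 * 3.45e-08)
D = 5.5698e-12 m^2/s = 5.57 um^2/s

5.57


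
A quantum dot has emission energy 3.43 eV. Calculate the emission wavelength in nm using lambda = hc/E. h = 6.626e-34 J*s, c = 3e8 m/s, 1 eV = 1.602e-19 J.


Convert energy: E = 3.43 eV = 3.43 * 1.602e-19 = 5.49486e-19 J
lambda = h*c / E = 6.626e-34 * 3e8 / 5.49486e-19
lambda = 3.61756e-07 m = 361.8 nm

361.8


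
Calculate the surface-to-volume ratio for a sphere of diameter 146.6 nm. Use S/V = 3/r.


Radius r = 146.6/2 = 73.3 nm
S/V = 3 / r = 3 / 73.3
S/V = 0.0409 nm^-1

0.0409


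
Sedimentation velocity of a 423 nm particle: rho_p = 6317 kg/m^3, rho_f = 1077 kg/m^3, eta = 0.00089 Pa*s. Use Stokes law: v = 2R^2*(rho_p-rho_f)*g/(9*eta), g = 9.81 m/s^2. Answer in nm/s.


Radius R = 423/2 nm = 2.115e-07 m
Density difference = 6317 - 1077 = 5240 kg/m^3
v = 2 * R^2 * (rho_p - rho_f) * g / (9 * eta)
v = 2 * (2.115e-07)^2 * 5240 * 9.81 / (9 * 0.00089)
v = 5.74141e-07 m/s = 574.1409 nm/s

574.1409


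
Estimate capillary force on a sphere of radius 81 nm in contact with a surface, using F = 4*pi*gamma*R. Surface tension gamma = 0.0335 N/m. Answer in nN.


Convert radius: R = 81 nm = 8.1e-08 m
F = 4 * pi * gamma * R
F = 4 * pi * 0.0335 * 8.1e-08
F = 3.40988e-08 N = 34.0988 nN

34.0988


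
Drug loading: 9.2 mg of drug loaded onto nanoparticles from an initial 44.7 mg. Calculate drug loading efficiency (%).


Drug loading efficiency = (drug loaded / drug initial) * 100
DLE = 9.2 / 44.7 * 100
DLE = 0.2058 * 100
DLE = 20.58%

20.58


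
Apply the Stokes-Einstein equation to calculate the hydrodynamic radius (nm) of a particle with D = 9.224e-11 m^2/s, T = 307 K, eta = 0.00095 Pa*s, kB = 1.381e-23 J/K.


Stokes-Einstein: R = kB*T / (6*pi*eta*D)
R = 1.381e-23 * 307 / (6 * pi * 0.00095 * 9.224e-11)
R = 2.56678e-09 m = 2.57 nm

2.57


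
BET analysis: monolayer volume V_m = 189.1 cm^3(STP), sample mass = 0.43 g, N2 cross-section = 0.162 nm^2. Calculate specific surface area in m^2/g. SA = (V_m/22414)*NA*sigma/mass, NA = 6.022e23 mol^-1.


Number of moles in monolayer = V_m / 22414 = 189.1 / 22414 = 0.00843669
Number of molecules = moles * NA = 0.00843669 * 6.022e23
SA = molecules * sigma / mass
SA = (189.1 / 22414) * 6.022e23 * 0.162e-18 / 0.43
SA = 1914.1 m^2/g

1914.1


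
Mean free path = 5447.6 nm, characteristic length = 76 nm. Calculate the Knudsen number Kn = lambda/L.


Knudsen number Kn = lambda / L
Kn = 5447.6 / 76
Kn = 71.6789

71.6789


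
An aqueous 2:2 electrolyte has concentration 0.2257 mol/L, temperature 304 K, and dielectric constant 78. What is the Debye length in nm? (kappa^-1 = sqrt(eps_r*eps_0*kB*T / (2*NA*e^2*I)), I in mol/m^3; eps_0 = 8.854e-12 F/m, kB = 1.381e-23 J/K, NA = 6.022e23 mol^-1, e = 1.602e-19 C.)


Ionic strength I = 0.2257 * 2^2 * 1000 = 902.8 mol/m^3
kappa^-1 = sqrt(78 * 8.854e-12 * 1.381e-23 * 304 / (2 * 6.022e23 * (1.602e-19)^2 * 902.8))
kappa^-1 = 0.322 nm

0.322


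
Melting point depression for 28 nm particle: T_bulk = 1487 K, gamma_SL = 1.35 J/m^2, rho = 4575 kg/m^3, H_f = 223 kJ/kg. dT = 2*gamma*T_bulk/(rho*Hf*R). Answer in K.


Radius R = 28/2 = 14 nm = 1.4e-08 m
Convert H_f = 223 kJ/kg = 223000 J/kg
dT = 2 * gamma_SL * T_bulk / (rho * H_f * R)
dT = 2 * 1.35 * 1487 / (4575 * 223000 * 1.4e-08)
dT = 281.1 K

281.1


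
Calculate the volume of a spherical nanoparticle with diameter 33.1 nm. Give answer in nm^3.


Radius r = 33.1/2 = 16.55 nm
Volume V = (4/3) * pi * r^3
V = (4/3) * pi * (16.55)^3
V = 18988.15 nm^3

18988.15


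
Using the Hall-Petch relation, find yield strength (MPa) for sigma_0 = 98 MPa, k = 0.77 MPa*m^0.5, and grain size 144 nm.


d = 144 nm = 1.44e-07 m
sqrt(d) = 0.0003794733
Hall-Petch contribution = k / sqrt(d) = 0.77 / 0.0003794733 = 2029.1 MPa
sigma = sigma_0 + k/sqrt(d) = 98 + 2029.1 = 2127.1 MPa

2127.1
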